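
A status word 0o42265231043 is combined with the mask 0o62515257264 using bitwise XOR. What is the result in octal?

XOR each oct digit independently (no carries):
  4^6=2, 2^2=0, 2^5=7, 6^1=7, 5^5=0, 2^2=0, 3^5=6, 1^7=6, 0^2=2, 4^6=2, 3^4=7

0o20770066227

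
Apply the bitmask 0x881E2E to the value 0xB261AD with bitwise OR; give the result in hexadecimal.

OR each hex digit independently (no carries):
  B|8=B, 2|8=A, 6|1=7, 1|E=F, A|2=A, D|E=F

0xBA7FAF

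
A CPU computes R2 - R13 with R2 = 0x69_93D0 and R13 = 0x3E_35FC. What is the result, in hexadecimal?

Subtract column by column in base 16:
  0-C → 4 (borrow)
  D-F-1 → D (borrow)
  3-5-1 → D (borrow)
  9-3-1 → 5
  9-E → B (borrow)
  6-3-1 → 2

0x2B5DD4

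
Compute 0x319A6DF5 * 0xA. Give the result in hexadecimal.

0x1F0084B92

Multiply each base-16 digit by 10, carrying:
  5×10 = 50 → write 2 carry 3
  F×10+3 = 153 → write 9 carry 9
  D×10+9 = 139 → write B carry 8
  6×10+8 = 68 → write 4 carry 4
  A×10+4 = 104 → write 8 carry 6
  9×10+6 = 96 → write 0 carry 6
  1×10+6 = 16 → write 0 carry 1
  3×10+1 = 31 → write F carry 1
  remaining carry: 1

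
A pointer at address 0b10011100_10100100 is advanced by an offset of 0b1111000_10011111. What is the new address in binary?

Add column by column in base 2, right to left:
  0+1 = 1
  0+1 = 1
  1+1 = 0 carry 1
  0+1+1 = 0 carry 1
  0+1+1 = 0 carry 1
  1+0+1 = 0 carry 1
  0+0+1 = 1
  1+1 = 0 carry 1
  0+0+1 = 1
  0+0 = 0
  1+0 = 1
  1+1 = 0 carry 1
  1+1+1 = 1 carry 1
  0+1+1 = 0 carry 1
  0+1+1 = 0 carry 1
  1+0+1 = 0 carry 1
  final carry 1

0b10001010101000011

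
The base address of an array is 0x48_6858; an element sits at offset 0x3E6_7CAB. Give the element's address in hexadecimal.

0x42EE503

Add column by column in base 16, right to left:
  8+B = 3 carry 1
  5+A+1 = 0 carry 1
  8+C+1 = 5 carry 1
  6+7+1 = E
  8+6 = E
  4+E = 2 carry 1
  0+3+1 = 4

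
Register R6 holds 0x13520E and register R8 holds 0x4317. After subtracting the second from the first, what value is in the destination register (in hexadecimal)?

Subtract column by column in base 16:
  E-7 → 7
  0-1 → F (borrow)
  2-3-1 → E (borrow)
  5-4-1 → 0
  3-0 → 3
  1-0 → 1

0x130EF7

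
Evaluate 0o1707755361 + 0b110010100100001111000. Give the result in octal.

0o1716221551

0b110010100100001111000 = 0o6244170 in octal.
Add column by column in base 8, right to left:
  1+0 = 1
  6+7 = 5 carry 1
  3+1+1 = 5
  5+4 = 1 carry 1
  5+4+1 = 2 carry 1
  7+2+1 = 2 carry 1
  7+6+1 = 6 carry 1
  0+0+1 = 1
  7+0 = 7
  1+0 = 1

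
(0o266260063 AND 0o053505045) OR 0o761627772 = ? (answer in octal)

0o763627773

0o266260063 AND 0o053505045 = 0o042000041.
Then OR with 0o761627772.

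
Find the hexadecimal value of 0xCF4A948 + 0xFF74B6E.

Add column by column in base 16, right to left:
  8+E = 6 carry 1
  4+6+1 = B
  9+B = 4 carry 1
  A+4+1 = F
  4+7 = B
  F+F = E carry 1
  C+F+1 = C carry 1
  final carry 1

0x1CEBF4B6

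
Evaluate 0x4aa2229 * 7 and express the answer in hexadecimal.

Multiply each base-16 digit by 7, carrying:
  9×7 = 63 → write f carry 3
  2×7+3 = 17 → write 1 carry 1
  2×7+1 = 15 → write f
  2×7 = 14 → write e
  a×7 = 70 → write 6 carry 4
  a×7+4 = 74 → write a carry 4
  4×7+4 = 32 → write 0 carry 2
  remaining carry: 2

0x20a6ef1f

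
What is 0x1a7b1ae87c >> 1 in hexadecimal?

0xd3d8d743e

1 bits is not a whole number of base-16 digits; in binary: 1101001111011000110101110100001111100 >> 1 = 110100111101100011010111010000111110.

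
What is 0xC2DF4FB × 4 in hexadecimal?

0x30B7D3EC

Multiply each base-16 digit by 4, carrying:
  B×4 = 44 → write C carry 2
  F×4+2 = 62 → write E carry 3
  4×4+3 = 19 → write 3 carry 1
  F×4+1 = 61 → write D carry 3
  D×4+3 = 55 → write 7 carry 3
  2×4+3 = 11 → write B
  C×4 = 48 → write 0 carry 3
  remaining carry: 3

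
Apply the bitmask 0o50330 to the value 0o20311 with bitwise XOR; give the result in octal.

XOR each oct digit independently (no carries):
  2^5=7, 0^0=0, 3^3=0, 1^3=2, 1^0=1

0o70021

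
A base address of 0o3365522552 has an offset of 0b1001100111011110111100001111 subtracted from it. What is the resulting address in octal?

0b1001100111011110111100001111 = 0o1147367417 in octal.
Subtract column by column in base 8:
  2-7 → 3 (borrow)
  5-1-1 → 3
  5-4 → 1
  2-7 → 3 (borrow)
  2-6-1 → 3 (borrow)
  5-3-1 → 1
  5-7 → 6 (borrow)
  6-4-1 → 1
  3-1 → 2
  3-1 → 2

0o2216133133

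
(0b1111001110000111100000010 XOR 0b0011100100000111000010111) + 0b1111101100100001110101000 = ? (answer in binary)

First 0b1111001110000111100000010 XOR 0b0011100100000111000010111 = 0b1100101010000000100010101.
Add column by column in base 2, right to left:
  1+0 = 1
  0+0 = 0
  1+0 = 1
  0+1 = 1
  1+0 = 1
  0+1 = 1
  0+0 = 0
  0+1 = 1
  1+1 = 0 carry 1
  0+1+1 = 0 carry 1
  0+0+1 = 1
  0+0 = 0
  0+0 = 0
  0+0 = 0
  0+1 = 1
  0+0 = 0
  1+0 = 1
  0+1 = 1
  1+1 = 0 carry 1
  0+0+1 = 1
  1+1 = 0 carry 1
  0+1+1 = 0 carry 1
  0+1+1 = 0 carry 1
  1+1+1 = 1 carry 1
  1+1+1 = 1 carry 1
  final carry 1

0b11100010110100010010111101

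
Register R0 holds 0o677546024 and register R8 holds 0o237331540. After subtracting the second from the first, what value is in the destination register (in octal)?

0o440214264

Subtract column by column in base 8:
  4-0 → 4
  2-4 → 6 (borrow)
  0-5-1 → 2 (borrow)
  6-1-1 → 4
  4-3 → 1
  5-3 → 2
  7-7 → 0
  7-3 → 4
  6-2 → 4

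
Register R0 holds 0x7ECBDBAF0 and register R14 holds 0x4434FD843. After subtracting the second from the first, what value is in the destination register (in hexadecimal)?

0x3A96DE2AD

Subtract column by column in base 16:
  0-3 → D (borrow)
  F-4-1 → A
  A-8 → 2
  B-D → E (borrow)
  D-F-1 → D (borrow)
  B-4-1 → 6
  C-3 → 9
  E-4 → A
  7-4 → 3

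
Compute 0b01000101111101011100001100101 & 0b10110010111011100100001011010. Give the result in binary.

AND bit by bit (1 only where both bits are 1):
  01000101111101011100001100101
& 10110010111011100100001011010
= 00000000111001000100001000000

0b00000000111001000100001000000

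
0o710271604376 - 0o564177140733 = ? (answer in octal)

Subtract column by column in base 8:
  6-3 → 3
  7-3 → 4
  3-7 → 4 (borrow)
  4-0-1 → 3
  0-4 → 4 (borrow)
  6-1-1 → 4
  1-7 → 2 (borrow)
  7-7-1 → 7 (borrow)
  2-1-1 → 0
  0-4 → 4 (borrow)
  1-6-1 → 2 (borrow)
  7-5-1 → 1

0o124072443443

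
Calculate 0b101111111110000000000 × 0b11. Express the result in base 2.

Multiply each base-2 digit by 3, carrying:
  0×3 = 0 → write 0
  0×3 = 0 → write 0
  0×3 = 0 → write 0
  0×3 = 0 → write 0
  0×3 = 0 → write 0
  0×3 = 0 → write 0
  0×3 = 0 → write 0
  0×3 = 0 → write 0
  0×3 = 0 → write 0
  0×3 = 0 → write 0
  1×3 = 3 → write 1 carry 1
  1×3+1 = 4 → write 0 carry 2
  1×3+2 = 5 → write 1 carry 2
  1×3+2 = 5 → write 1 carry 2
  1×3+2 = 5 → write 1 carry 2
  1×3+2 = 5 → write 1 carry 2
  1×3+2 = 5 → write 1 carry 2
  1×3+2 = 5 → write 1 carry 2
  1×3+2 = 5 → write 1 carry 2
  0×3+2 = 2 → write 0 carry 1
  1×3+1 = 4 → write 0 carry 2
  remaining carry: 10

0b10001111111010000000000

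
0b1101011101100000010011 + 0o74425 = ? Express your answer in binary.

0b1101100101000100101000

0o74425 = 0b111100100010101 in binary.
Add column by column in base 2, right to left:
  1+1 = 0 carry 1
  1+0+1 = 0 carry 1
  0+1+1 = 0 carry 1
  0+0+1 = 1
  1+1 = 0 carry 1
  0+0+1 = 1
  0+0 = 0
  0+0 = 0
  0+1 = 1
  0+0 = 0
  0+0 = 0
  1+1 = 0 carry 1
  1+1+1 = 1 carry 1
  0+1+1 = 0 carry 1
  1+1+1 = 1 carry 1
  1+0+1 = 0 carry 1
  1+0+1 = 0 carry 1
  0+0+1 = 1
  1+0 = 1
  0+0 = 0
  1+0 = 1
  1+0 = 1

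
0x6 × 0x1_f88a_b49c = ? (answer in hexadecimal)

Multiply each base-16 digit by 6, carrying:
  c×6 = 72 → write 8 carry 4
  9×6+4 = 58 → write a carry 3
  4×6+3 = 27 → write b carry 1
  b×6+1 = 67 → write 3 carry 4
  a×6+4 = 64 → write 0 carry 4
  8×6+4 = 52 → write 4 carry 3
  8×6+3 = 51 → write 3 carry 3
  f×6+3 = 93 → write d carry 5
  1×6+5 = 11 → write b

0xbd3403ba8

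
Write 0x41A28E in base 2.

0b10000011010001010001110

Expand each hex digit to 4 bits: 4=0100 1=0001 A=1010 2=0010 8=1000 E=1110.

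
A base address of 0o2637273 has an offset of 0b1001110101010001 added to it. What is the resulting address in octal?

0b1001110101010001 = 0o116521 in octal.
Add column by column in base 8, right to left:
  3+1 = 4
  7+2 = 1 carry 1
  2+5+1 = 0 carry 1
  7+6+1 = 6 carry 1
  3+1+1 = 5
  6+1 = 7
  2+0 = 2

0o2756014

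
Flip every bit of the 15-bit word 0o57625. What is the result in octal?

Each oct digit d becomes 7−d:
  5→2, 7→0, 6→1, 2→5, 5→2

0o20152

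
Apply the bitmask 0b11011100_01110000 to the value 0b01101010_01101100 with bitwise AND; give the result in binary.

AND bit by bit (1 only where both bits are 1):
  0110101001101100
& 1101110001110000
= 0100100001100000

0b0100100001100000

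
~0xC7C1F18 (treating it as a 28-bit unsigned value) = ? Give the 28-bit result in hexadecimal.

Each hex digit d becomes F−d:
  C→3, 7→8, C→3, 1→E, F→0, 1→E, 8→7

0x383E0E7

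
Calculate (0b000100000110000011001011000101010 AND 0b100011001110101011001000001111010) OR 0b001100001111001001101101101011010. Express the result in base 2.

0b1100001111001011101101101111010

0b000100000110000011001011000101010 AND 0b100011001110101011001000001111010 = 0b000000000110000011001000000101010.
Then OR with 0b001100001111001001101101101011010.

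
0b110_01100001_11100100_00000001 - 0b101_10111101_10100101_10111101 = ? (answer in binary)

0b101001000011111001000100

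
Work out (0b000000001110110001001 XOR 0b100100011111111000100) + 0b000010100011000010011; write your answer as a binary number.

0b100110110100001100000

First 0b000000001110110001001 XOR 0b100100011111111000100 = 0b100100010001001001101.
Add column by column in base 2, right to left:
  1+1 = 0 carry 1
  0+1+1 = 0 carry 1
  1+0+1 = 0 carry 1
  1+0+1 = 0 carry 1
  0+1+1 = 0 carry 1
  0+0+1 = 1
  1+0 = 1
  0+0 = 0
  0+0 = 0
  1+1 = 0 carry 1
  0+1+1 = 0 carry 1
  0+0+1 = 1
  0+0 = 0
  1+0 = 1
  0+1 = 1
  0+0 = 0
  0+1 = 1
  1+0 = 1
  0+0 = 0
  0+0 = 0
  1+0 = 1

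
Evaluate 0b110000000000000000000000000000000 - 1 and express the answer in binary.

The trailing 31 digits are 0, so subtracting 1 borrows through: they become 1 and the next digit up decrements.

0b101111111111111111111111111111111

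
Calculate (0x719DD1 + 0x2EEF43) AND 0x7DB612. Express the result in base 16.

Add column by column in base 16, right to left:
  1+3 = 4
  D+4 = 1 carry 1
  D+F+1 = D carry 1
  9+E+1 = 8 carry 1
  1+E+1 = 0 carry 1
  7+2+1 = A
Sum = 0xA08D14; now AND with 0x7DB612:
  A&7=2, 0&D=0, 8&B=8, D&6=4, 1&1=1, 4&2=0

0x208410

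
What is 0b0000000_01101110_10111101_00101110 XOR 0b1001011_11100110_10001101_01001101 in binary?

0b1001011100010000011000001100011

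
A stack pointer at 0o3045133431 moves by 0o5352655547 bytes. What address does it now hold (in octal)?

0o10420011200

Add column by column in base 8, right to left:
  1+7 = 0 carry 1
  3+4+1 = 0 carry 1
  4+5+1 = 2 carry 1
  3+5+1 = 1 carry 1
  3+5+1 = 1 carry 1
  1+6+1 = 0 carry 1
  5+2+1 = 0 carry 1
  4+5+1 = 2 carry 1
  0+3+1 = 4
  3+5 = 0 carry 1
  final carry 1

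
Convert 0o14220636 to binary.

0b1100010010000110011110

Each octal digit is 3 bits: 1=001 4=100 2=010 2=010 0=000 6=110 3=011 6=110.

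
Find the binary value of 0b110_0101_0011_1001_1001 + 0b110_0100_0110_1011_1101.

Add column by column in base 2, right to left:
  1+1 = 0 carry 1
  0+0+1 = 1
  0+1 = 1
  1+1 = 0 carry 1
  1+1+1 = 1 carry 1
  0+1+1 = 0 carry 1
  0+0+1 = 1
  1+1 = 0 carry 1
  1+0+1 = 0 carry 1
  1+1+1 = 1 carry 1
  0+1+1 = 0 carry 1
  0+0+1 = 1
  1+0 = 1
  0+0 = 0
  1+1 = 0 carry 1
  0+0+1 = 1
  0+0 = 0
  1+1 = 0 carry 1
  1+1+1 = 1 carry 1
  final carry 1

0b11001001101001010110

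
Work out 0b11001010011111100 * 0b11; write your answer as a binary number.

Multiply each base-2 digit by 3, carrying:
  0×3 = 0 → write 0
  0×3 = 0 → write 0
  1×3 = 3 → write 1 carry 1
  1×3+1 = 4 → write 0 carry 2
  1×3+2 = 5 → write 1 carry 2
  1×3+2 = 5 → write 1 carry 2
  1×3+2 = 5 → write 1 carry 2
  1×3+2 = 5 → write 1 carry 2
  0×3+2 = 2 → write 0 carry 1
  0×3+1 = 1 → write 1
  1×3 = 3 → write 1 carry 1
  0×3+1 = 1 → write 1
  1×3 = 3 → write 1 carry 1
  0×3+1 = 1 → write 1
  0×3 = 0 → write 0
  1×3 = 3 → write 1 carry 1
  1×3+1 = 4 → write 0 carry 2
  remaining carry: 10

0b1001011111011110100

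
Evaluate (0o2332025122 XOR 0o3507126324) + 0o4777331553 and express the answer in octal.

First 0o2332025122 XOR 0o3507126324 = 0o1635103206.
Add column by column in base 8, right to left:
  6+3 = 1 carry 1
  0+5+1 = 6
  2+5 = 7
  3+1 = 4
  0+3 = 3
  1+3 = 4
  5+7 = 4 carry 1
  3+7+1 = 3 carry 1
  6+7+1 = 6 carry 1
  1+4+1 = 6

0o6634434761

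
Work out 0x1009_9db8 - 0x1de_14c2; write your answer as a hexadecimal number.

0xe2b88f6

Subtract column by column in base 16:
  8-2 → 6
  b-c → f (borrow)
  d-4-1 → 8
  9-1 → 8
  9-e → b (borrow)
  0-d-1 → 2 (borrow)
  0-1-1 → e (borrow)
  1-0-1 → 0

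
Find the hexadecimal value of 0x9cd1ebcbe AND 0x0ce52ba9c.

AND each hex digit independently (no carries):
  9&0=0, c&c=c, d&e=c, 1&5=1, e&2=2, b&b=b, c&a=8, b&9=9, e&c=c

0x0cc12b89c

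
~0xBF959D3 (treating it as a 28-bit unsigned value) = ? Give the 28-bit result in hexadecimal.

0x406A62C

Each hex digit d becomes F−d:
  B→4, F→0, 9→6, 5→A, 9→6, D→2, 3→C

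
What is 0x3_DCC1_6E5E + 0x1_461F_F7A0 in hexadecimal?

0x522E165FE

Add column by column in base 16, right to left:
  E+0 = E
  5+A = F
  E+7 = 5 carry 1
  6+F+1 = 6 carry 1
  1+F+1 = 1 carry 1
  C+1+1 = E
  C+6 = 2 carry 1
  D+4+1 = 2 carry 1
  3+1+1 = 5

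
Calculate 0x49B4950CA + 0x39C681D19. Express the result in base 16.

0x837B16DE3

Add column by column in base 16, right to left:
  A+9 = 3 carry 1
  C+1+1 = E
  0+D = D
  5+1 = 6
  9+8 = 1 carry 1
  4+6+1 = B
  B+C = 7 carry 1
  9+9+1 = 3 carry 1
  4+3+1 = 8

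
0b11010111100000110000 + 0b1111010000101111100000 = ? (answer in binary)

0b10010101000010000010000

Add column by column in base 2, right to left:
  0+0 = 0
  0+0 = 0
  0+0 = 0
  0+0 = 0
  1+0 = 1
  1+1 = 0 carry 1
  0+1+1 = 0 carry 1
  0+1+1 = 0 carry 1
  0+1+1 = 0 carry 1
  0+1+1 = 0 carry 1
  0+0+1 = 1
  1+1 = 0 carry 1
  1+0+1 = 0 carry 1
  1+0+1 = 0 carry 1
  1+0+1 = 0 carry 1
  0+0+1 = 1
  1+1 = 0 carry 1
  0+0+1 = 1
  1+1 = 0 carry 1
  1+1+1 = 1 carry 1
  0+1+1 = 0 carry 1
  0+1+1 = 0 carry 1
  final carry 1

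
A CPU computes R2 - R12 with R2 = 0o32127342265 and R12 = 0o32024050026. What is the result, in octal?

0o103272237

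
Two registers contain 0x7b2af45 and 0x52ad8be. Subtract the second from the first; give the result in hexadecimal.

Subtract column by column in base 16:
  5-e → 7 (borrow)
  4-b-1 → 8 (borrow)
  f-8-1 → 6
  a-d → d (borrow)
  2-a-1 → 7 (borrow)
  b-2-1 → 8
  7-5 → 2

0x287d687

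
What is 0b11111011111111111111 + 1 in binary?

The trailing 14 digits are 1 (max in base 2), so adding 1 cascades: they roll to 0 and the next digit up increments.

0b11111100000000000000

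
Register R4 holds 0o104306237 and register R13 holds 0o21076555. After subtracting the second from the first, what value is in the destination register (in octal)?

0o63207462

Subtract column by column in base 8:
  7-5 → 2
  3-5 → 6 (borrow)
  2-5-1 → 4 (borrow)
  6-6-1 → 7 (borrow)
  0-7-1 → 0 (borrow)
  3-0-1 → 2
  4-1 → 3
  0-2 → 6 (borrow)
  1-0-1 → 0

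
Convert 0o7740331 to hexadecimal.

Each octal digit is 3 bits: 7=111 7=111 4=100 0=000 3=011 3=011 1=001.
Group the bits into nibbles: 0001 1111 1100 0000 1101 1001 → 1FC0D9.

0x1FC0D9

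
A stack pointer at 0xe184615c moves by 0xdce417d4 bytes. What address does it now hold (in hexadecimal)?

Add column by column in base 16, right to left:
  c+4 = 0 carry 1
  5+d+1 = 3 carry 1
  1+7+1 = 9
  6+1 = 7
  4+4 = 8
  8+e = 6 carry 1
  1+c+1 = e
  e+d = b carry 1
  final carry 1

0x1be687930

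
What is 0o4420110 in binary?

0b100100010000001001000

Each octal digit is 3 bits: 4=100 4=100 2=010 0=000 1=001 1=001 0=000.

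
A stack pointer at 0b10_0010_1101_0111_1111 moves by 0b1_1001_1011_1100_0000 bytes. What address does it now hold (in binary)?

0b111100100100111111

Add column by column in base 2, right to left:
  1+0 = 1
  1+0 = 1
  1+0 = 1
  1+0 = 1
  1+0 = 1
  1+0 = 1
  1+1 = 0 carry 1
  0+1+1 = 0 carry 1
  1+1+1 = 1 carry 1
  0+1+1 = 0 carry 1
  1+0+1 = 0 carry 1
  1+1+1 = 1 carry 1
  0+1+1 = 0 carry 1
  1+0+1 = 0 carry 1
  0+0+1 = 1
  0+1 = 1
  0+1 = 1
  1+0 = 1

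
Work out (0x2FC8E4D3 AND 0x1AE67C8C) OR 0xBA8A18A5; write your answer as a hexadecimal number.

0x2FC8E4D3 AND 0x1AE67C8C = 0x0AC06480.
Then OR with 0xBA8A18A5.

0xBACA7CA5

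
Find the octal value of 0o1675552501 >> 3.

0o167555250

Shifting right by 3 bits = 1 oct digit: drop the last 1.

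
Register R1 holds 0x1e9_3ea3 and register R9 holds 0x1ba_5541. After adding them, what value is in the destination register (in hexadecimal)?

Add column by column in base 16, right to left:
  3+1 = 4
  a+4 = e
  e+5 = 3 carry 1
  3+5+1 = 9
  9+a = 3 carry 1
  e+b+1 = a carry 1
  1+1+1 = 3

0x3a393e4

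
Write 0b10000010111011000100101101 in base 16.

Group the bits into nibbles: 0010 0000 1011 1011 0001 0010 1101 → 20BB12D.

0x20BB12D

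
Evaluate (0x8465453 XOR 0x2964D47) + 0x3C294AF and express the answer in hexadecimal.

First 0x8465453 XOR 0x2964D47 = 0xAD01914.
Add column by column in base 16, right to left:
  4+F = 3 carry 1
  1+A+1 = C
  9+4 = D
  1+9 = A
  0+2 = 2
  D+C = 9 carry 1
  A+3+1 = E

0xE92ADC3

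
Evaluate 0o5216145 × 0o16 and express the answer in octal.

0o111706606

Multiply each base-8 digit by 14, carrying:
  5×14 = 70 → write 6 carry 8
  4×14+8 = 64 → write 0 carry 8
  1×14+8 = 22 → write 6 carry 2
  6×14+2 = 86 → write 6 carry 10
  1×14+10 = 24 → write 0 carry 3
  2×14+3 = 31 → write 7 carry 3
  5×14+3 = 73 → write 1 carry 9
  remaining carry: 11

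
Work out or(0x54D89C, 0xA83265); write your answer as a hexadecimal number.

0xFCFAFD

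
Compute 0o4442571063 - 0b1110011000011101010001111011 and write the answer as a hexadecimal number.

0o4442571063 = 0x248AF233 in hexadecimal.
0b1110011000011101010001111011 = 0xE61D47B in hexadecimal.
Subtract column by column in base 16:
  3-B → 8 (borrow)
  3-7-1 → B (borrow)
  2-4-1 → D (borrow)
  F-D-1 → 1
  A-1 → 9
  8-6 → 2
  4-E → 6 (borrow)
  2-0-1 → 1

0x16291DB8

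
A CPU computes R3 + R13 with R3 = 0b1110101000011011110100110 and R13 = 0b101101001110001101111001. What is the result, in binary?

Add column by column in base 2, right to left:
  0+1 = 1
  1+0 = 1
  1+0 = 1
  0+1 = 1
  0+1 = 1
  1+1 = 0 carry 1
  0+1+1 = 0 carry 1
  1+0+1 = 0 carry 1
  1+1+1 = 1 carry 1
  1+1+1 = 1 carry 1
  1+0+1 = 0 carry 1
  0+0+1 = 1
  1+0 = 1
  1+1 = 0 carry 1
  0+1+1 = 0 carry 1
  0+1+1 = 0 carry 1
  0+0+1 = 1
  0+0 = 0
  1+1 = 0 carry 1
  0+0+1 = 1
  1+1 = 0 carry 1
  0+1+1 = 0 carry 1
  1+0+1 = 0 carry 1
  1+1+1 = 1 carry 1
  1+0+1 = 0 carry 1
  final carry 1

0b10100010010001101100011111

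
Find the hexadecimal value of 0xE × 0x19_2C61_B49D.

Multiply each base-16 digit by 14, carrying:
  D×14 = 182 → write 6 carry 11
  9×14+11 = 137 → write 9 carry 8
  4×14+8 = 64 → write 0 carry 4
  B×14+4 = 158 → write E carry 9
  1×14+9 = 23 → write 7 carry 1
  6×14+1 = 85 → write 5 carry 5
  C×14+5 = 173 → write D carry 10
  2×14+10 = 38 → write 6 carry 2
  9×14+2 = 128 → write 0 carry 8
  1×14+8 = 22 → write 6 carry 1
  remaining carry: 1

0x1606D57E096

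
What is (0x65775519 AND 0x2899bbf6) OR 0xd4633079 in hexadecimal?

0xf4733179

0x65775519 AND 0x2899bbf6 = 0x20111110.
Then OR with 0xd4633079.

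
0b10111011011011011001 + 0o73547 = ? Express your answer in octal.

0o3027100

0b10111011011011011001 = 0o2733331 in octal.
Add column by column in base 8, right to left:
  1+7 = 0 carry 1
  3+4+1 = 0 carry 1
  3+5+1 = 1 carry 1
  3+3+1 = 7
  3+7 = 2 carry 1
  7+0+1 = 0 carry 1
  2+0+1 = 3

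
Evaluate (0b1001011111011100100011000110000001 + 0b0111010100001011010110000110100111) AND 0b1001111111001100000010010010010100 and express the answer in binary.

0b110011000100000000000000000000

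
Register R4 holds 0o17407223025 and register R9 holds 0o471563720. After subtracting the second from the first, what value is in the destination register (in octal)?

0o16715437105

Subtract column by column in base 8:
  5-0 → 5
  2-2 → 0
  0-7 → 1 (borrow)
  3-3-1 → 7 (borrow)
  2-6-1 → 3 (borrow)
  2-5-1 → 4 (borrow)
  7-1-1 → 5
  0-7 → 1 (borrow)
  4-4-1 → 7 (borrow)
  7-0-1 → 6
  1-0 → 1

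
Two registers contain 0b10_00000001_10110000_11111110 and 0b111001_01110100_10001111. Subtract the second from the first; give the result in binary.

Subtract column by column in base 2:
  0-1 → 1 (borrow)
  1-1-1 → 1 (borrow)
  1-1-1 → 1 (borrow)
  1-1-1 → 1 (borrow)
  1-0-1 → 0
  1-0 → 1
  1-0 → 1
  1-1 → 0
  0-0 → 0
  0-0 → 0
  0-1 → 1 (borrow)
  0-0-1 → 1 (borrow)
  1-1-1 → 1 (borrow)
  1-1-1 → 1 (borrow)
  0-1-1 → 0 (borrow)
  1-0-1 → 0
  1-1 → 0
  0-0 → 0
  0-0 → 0
  0-1 → 1 (borrow)
  0-1-1 → 0 (borrow)
  0-1-1 → 0 (borrow)
  0-0-1 → 1 (borrow)
  0-0-1 → 1 (borrow)
  0-0-1 → 1 (borrow)
  1-0-1 → 0

0b1110010000011110001101111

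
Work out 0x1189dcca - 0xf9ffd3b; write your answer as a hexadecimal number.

Subtract column by column in base 16:
  a-b → f (borrow)
  c-3-1 → 8
  c-d → f (borrow)
  d-f-1 → d (borrow)
  9-f-1 → 9 (borrow)
  8-9-1 → e (borrow)
  1-f-1 → 1 (borrow)
  1-0-1 → 0

0x1e9df8f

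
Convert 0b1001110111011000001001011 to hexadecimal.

Group the bits into nibbles: 0001 0011 1011 1011 0000 0100 1011 → 13bb04b.

0x13bb04b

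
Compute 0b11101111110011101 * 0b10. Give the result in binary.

Multiply each base-2 digit by 2, carrying:
  1×2 = 2 → write 0 carry 1
  0×2+1 = 1 → write 1
  1×2 = 2 → write 0 carry 1
  1×2+1 = 3 → write 1 carry 1
  1×2+1 = 3 → write 1 carry 1
  0×2+1 = 1 → write 1
  0×2 = 0 → write 0
  1×2 = 2 → write 0 carry 1
  1×2+1 = 3 → write 1 carry 1
  1×2+1 = 3 → write 1 carry 1
  1×2+1 = 3 → write 1 carry 1
  1×2+1 = 3 → write 1 carry 1
  1×2+1 = 3 → write 1 carry 1
  0×2+1 = 1 → write 1
  1×2 = 2 → write 0 carry 1
  1×2+1 = 3 → write 1 carry 1
  1×2+1 = 3 → write 1 carry 1
  remaining carry: 1

0b111011111100111010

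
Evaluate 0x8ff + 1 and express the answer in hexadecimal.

0x900

The trailing 2 digits are F (max in base 16), so adding 1 cascades: they roll to 0 and the next digit up increments.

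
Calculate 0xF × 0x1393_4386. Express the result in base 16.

0x125A0F4DA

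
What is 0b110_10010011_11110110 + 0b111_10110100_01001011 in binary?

Add column by column in base 2, right to left:
  0+1 = 1
  1+1 = 0 carry 1
  1+0+1 = 0 carry 1
  0+1+1 = 0 carry 1
  1+0+1 = 0 carry 1
  1+0+1 = 0 carry 1
  1+1+1 = 1 carry 1
  1+0+1 = 0 carry 1
  1+0+1 = 0 carry 1
  1+0+1 = 0 carry 1
  0+1+1 = 0 carry 1
  0+0+1 = 1
  1+1 = 0 carry 1
  0+1+1 = 0 carry 1
  0+0+1 = 1
  1+1 = 0 carry 1
  0+1+1 = 0 carry 1
  1+1+1 = 1 carry 1
  1+1+1 = 1 carry 1
  final carry 1

0b11100100100001000001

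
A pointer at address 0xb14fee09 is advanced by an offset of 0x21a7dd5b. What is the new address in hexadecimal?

0xd2f7cb64

Add column by column in base 16, right to left:
  9+b = 4 carry 1
  0+5+1 = 6
  e+d = b carry 1
  e+d+1 = c carry 1
  f+7+1 = 7 carry 1
  4+a+1 = f
  1+1 = 2
  b+2 = d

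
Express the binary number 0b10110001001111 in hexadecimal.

0x2C4F

Group the bits into nibbles: 0010 1100 0100 1111 → 2C4F.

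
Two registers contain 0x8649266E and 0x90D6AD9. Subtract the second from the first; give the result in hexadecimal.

0x7D3BBB95

Subtract column by column in base 16:
  E-9 → 5
  6-D → 9 (borrow)
  6-A-1 → B (borrow)
  2-6-1 → B (borrow)
  9-D-1 → B (borrow)
  4-0-1 → 3
  6-9 → D (borrow)
  8-0-1 → 7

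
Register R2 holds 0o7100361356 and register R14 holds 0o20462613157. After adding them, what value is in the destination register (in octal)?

0o27563174535

Add column by column in base 8, right to left:
  6+7 = 5 carry 1
  5+5+1 = 3 carry 1
  3+1+1 = 5
  1+3 = 4
  6+1 = 7
  3+6 = 1 carry 1
  0+2+1 = 3
  0+6 = 6
  1+4 = 5
  7+0 = 7
  0+2 = 2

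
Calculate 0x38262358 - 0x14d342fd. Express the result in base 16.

0x2352e05b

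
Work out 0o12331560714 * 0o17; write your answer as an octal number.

Multiply each base-8 digit by 15, carrying:
  4×15 = 60 → write 4 carry 7
  1×15+7 = 22 → write 6 carry 2
  7×15+2 = 107 → write 3 carry 13
  0×15+13 = 13 → write 5 carry 1
  6×15+1 = 91 → write 3 carry 11
  5×15+11 = 86 → write 6 carry 10
  1×15+10 = 25 → write 1 carry 3
  3×15+3 = 48 → write 0 carry 6
  3×15+6 = 51 → write 3 carry 6
  2×15+6 = 36 → write 4 carry 4
  1×15+4 = 19 → write 3 carry 2
  remaining carry: 2

0o234301635364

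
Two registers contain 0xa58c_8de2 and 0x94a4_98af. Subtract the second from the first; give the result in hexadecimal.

Subtract column by column in base 16:
  2-f → 3 (borrow)
  e-a-1 → 3
  d-8 → 5
  8-9 → f (borrow)
  c-4-1 → 7
  8-a → e (borrow)
  5-4-1 → 0
  a-9 → 1

0x10e7f533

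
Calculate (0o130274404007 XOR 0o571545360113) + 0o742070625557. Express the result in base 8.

First 0o130274404007 XOR 0o571545360113 = 0o441731764114.
Add column by column in base 8, right to left:
  4+7 = 3 carry 1
  1+5+1 = 7
  1+5 = 6
  4+5 = 1 carry 1
  6+2+1 = 1 carry 1
  7+6+1 = 6 carry 1
  1+0+1 = 2
  3+7 = 2 carry 1
  7+0+1 = 0 carry 1
  1+2+1 = 4
  4+4 = 0 carry 1
  4+7+1 = 4 carry 1
  final carry 1

0o1404022611673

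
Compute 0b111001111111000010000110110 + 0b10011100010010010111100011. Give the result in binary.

Add column by column in base 2, right to left:
  0+1 = 1
  1+1 = 0 carry 1
  1+0+1 = 0 carry 1
  0+0+1 = 1
  1+0 = 1
  1+1 = 0 carry 1
  0+1+1 = 0 carry 1
  0+1+1 = 0 carry 1
  0+1+1 = 0 carry 1
  0+0+1 = 1
  1+1 = 0 carry 1
  0+0+1 = 1
  0+0 = 0
  0+1 = 1
  0+0 = 0
  1+0 = 1
  1+1 = 0 carry 1
  1+0+1 = 0 carry 1
  1+0+1 = 0 carry 1
  1+0+1 = 0 carry 1
  1+1+1 = 1 carry 1
  1+1+1 = 1 carry 1
  0+1+1 = 0 carry 1
  0+0+1 = 1
  1+0 = 1
  1+1 = 0 carry 1
  1+0+1 = 0 carry 1
  final carry 1

0b1001101100001010101000011001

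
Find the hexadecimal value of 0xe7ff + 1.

0xe800

The trailing 2 digits are F (max in base 16), so adding 1 cascades: they roll to 0 and the next digit up increments.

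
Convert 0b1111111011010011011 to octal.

0o1773233

Group the bits in threes: 001 111 111 011 010 011 011 → 1773233.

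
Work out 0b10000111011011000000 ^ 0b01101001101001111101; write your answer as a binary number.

XOR bit by bit (1 where the bits differ):
  10000111011011000000
^ 01101001101001111101
= 11101110110010111101

0b11101110110010111101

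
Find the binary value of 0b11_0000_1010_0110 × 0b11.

0b1001000111110010

Multiply each base-2 digit by 3, carrying:
  0×3 = 0 → write 0
  1×3 = 3 → write 1 carry 1
  1×3+1 = 4 → write 0 carry 2
  0×3+2 = 2 → write 0 carry 1
  0×3+1 = 1 → write 1
  1×3 = 3 → write 1 carry 1
  0×3+1 = 1 → write 1
  1×3 = 3 → write 1 carry 1
  0×3+1 = 1 → write 1
  0×3 = 0 → write 0
  0×3 = 0 → write 0
  0×3 = 0 → write 0
  1×3 = 3 → write 1 carry 1
  1×3+1 = 4 → write 0 carry 2
  remaining carry: 10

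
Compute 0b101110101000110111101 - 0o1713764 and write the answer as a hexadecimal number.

0b101110101000110111101 = 0x1751BD in hexadecimal.
0o1713764 = 0x797F4 in hexadecimal.
Subtract column by column in base 16:
  D-4 → 9
  B-F → C (borrow)
  1-7-1 → 9 (borrow)
  5-9-1 → B (borrow)
  7-7-1 → F (borrow)
  1-0-1 → 0

0xFB9C9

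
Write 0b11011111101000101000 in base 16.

Group the bits into nibbles: 1101 1111 1010 0010 1000 → DFA28.

0xDFA28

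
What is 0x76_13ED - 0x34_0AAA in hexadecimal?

0x420943

Subtract column by column in base 16:
  D-A → 3
  E-A → 4
  3-A → 9 (borrow)
  1-0-1 → 0
  6-4 → 2
  7-3 → 4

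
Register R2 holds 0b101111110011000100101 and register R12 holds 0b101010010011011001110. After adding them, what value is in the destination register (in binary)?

0b1011010000110011110011

Add column by column in base 2, right to left:
  1+0 = 1
  0+1 = 1
  1+1 = 0 carry 1
  0+1+1 = 0 carry 1
  0+0+1 = 1
  1+0 = 1
  0+1 = 1
  0+1 = 1
  0+0 = 0
  1+1 = 0 carry 1
  1+1+1 = 1 carry 1
  0+0+1 = 1
  0+0 = 0
  1+1 = 0 carry 1
  1+0+1 = 0 carry 1
  1+0+1 = 0 carry 1
  1+1+1 = 1 carry 1
  1+0+1 = 0 carry 1
  1+1+1 = 1 carry 1
  0+0+1 = 1
  1+1 = 0 carry 1
  final carry 1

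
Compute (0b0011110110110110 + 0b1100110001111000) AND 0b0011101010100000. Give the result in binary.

Add column by column in base 2, right to left:
  0+0 = 0
  1+0 = 1
  1+0 = 1
  0+1 = 1
  1+1 = 0 carry 1
  1+1+1 = 1 carry 1
  0+1+1 = 0 carry 1
  1+0+1 = 0 carry 1
  1+0+1 = 0 carry 1
  0+0+1 = 1
  1+1 = 0 carry 1
  1+1+1 = 1 carry 1
  1+0+1 = 0 carry 1
  1+0+1 = 0 carry 1
  0+1+1 = 0 carry 1
  0+1+1 = 0 carry 1
  final carry 1
Sum = 0b10000101000101110; now AND with 0b0011101010100000:
  10000101000101110
& 00011101010100000
= 00000101000100000

0b101000100000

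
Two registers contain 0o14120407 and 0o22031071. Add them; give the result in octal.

Add column by column in base 8, right to left:
  7+1 = 0 carry 1
  0+7+1 = 0 carry 1
  4+0+1 = 5
  0+1 = 1
  2+3 = 5
  1+0 = 1
  4+2 = 6
  1+2 = 3

0o36151500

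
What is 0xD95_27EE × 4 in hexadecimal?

Multiply each base-16 digit by 4, carrying:
  E×4 = 56 → write 8 carry 3
  E×4+3 = 59 → write B carry 3
  7×4+3 = 31 → write F carry 1
  2×4+1 = 9 → write 9
  5×4 = 20 → write 4 carry 1
  9×4+1 = 37 → write 5 carry 2
  D×4+2 = 54 → write 6 carry 3
  remaining carry: 3

0x36549FB8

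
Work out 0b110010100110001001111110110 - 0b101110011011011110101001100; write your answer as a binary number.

0b100001010101011010101010

Subtract column by column in base 2:
  0-0 → 0
  1-0 → 1
  1-1 → 0
  0-1 → 1 (borrow)
  1-0-1 → 0
  1-0 → 1
  1-1 → 0
  1-0 → 1
  1-1 → 0
  1-0 → 1
  0-1 → 1 (borrow)
  0-1-1 → 0 (borrow)
  1-1-1 → 1 (borrow)
  0-1-1 → 0 (borrow)
  0-0-1 → 1 (borrow)
  0-1-1 → 0 (borrow)
  1-1-1 → 1 (borrow)
  1-0-1 → 0
  0-1 → 1 (borrow)
  0-1-1 → 0 (borrow)
  1-0-1 → 0
  0-0 → 0
  1-1 → 0
  0-1 → 1 (borrow)
  0-1-1 → 0 (borrow)
  1-0-1 → 0
  1-1 → 0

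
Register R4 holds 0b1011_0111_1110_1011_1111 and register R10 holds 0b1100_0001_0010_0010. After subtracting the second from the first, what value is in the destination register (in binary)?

0b10101011110110011101

Subtract column by column in base 2:
  1-0 → 1
  1-1 → 0
  1-0 → 1
  1-0 → 1
  1-0 → 1
  1-1 → 0
  0-0 → 0
  1-0 → 1
  0-1 → 1 (borrow)
  1-0-1 → 0
  1-0 → 1
  1-0 → 1
  1-0 → 1
  1-0 → 1
  1-1 → 0
  0-1 → 1 (borrow)
  1-0-1 → 0
  1-0 → 1
  0-0 → 0
  1-0 → 1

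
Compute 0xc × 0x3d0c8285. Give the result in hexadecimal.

0x2dc961e3c

Multiply each base-16 digit by 12, carrying:
  5×12 = 60 → write c carry 3
  8×12+3 = 99 → write 3 carry 6
  2×12+6 = 30 → write e carry 1
  8×12+1 = 97 → write 1 carry 6
  c×12+6 = 150 → write 6 carry 9
  0×12+9 = 9 → write 9
  d×12 = 156 → write c carry 9
  3×12+9 = 45 → write d carry 2
  remaining carry: 2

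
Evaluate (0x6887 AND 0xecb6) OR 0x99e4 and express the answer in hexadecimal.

0x6887 AND 0xecb6 = 0x6886.
Then OR with 0x99e4.

0xf9e6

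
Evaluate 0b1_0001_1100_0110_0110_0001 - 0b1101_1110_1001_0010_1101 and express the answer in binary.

Subtract column by column in base 2:
  1-1 → 0
  0-0 → 0
  0-1 → 1 (borrow)
  0-1-1 → 0 (borrow)
  0-0-1 → 1 (borrow)
  1-1-1 → 1 (borrow)
  1-0-1 → 0
  0-0 → 0
  0-1 → 1 (borrow)
  1-0-1 → 0
  1-0 → 1
  0-1 → 1 (borrow)
  0-0-1 → 1 (borrow)
  0-1-1 → 0 (borrow)
  1-1-1 → 1 (borrow)
  1-1-1 → 1 (borrow)
  1-1-1 → 1 (borrow)
  0-0-1 → 1 (borrow)
  0-1-1 → 0 (borrow)
  0-1-1 → 0 (borrow)
  1-0-1 → 0

0b111101110100110100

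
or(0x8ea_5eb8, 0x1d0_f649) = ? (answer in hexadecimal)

0x9fafef9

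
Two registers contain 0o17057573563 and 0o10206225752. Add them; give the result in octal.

Add column by column in base 8, right to left:
  3+2 = 5
  6+5 = 3 carry 1
  5+7+1 = 5 carry 1
  3+5+1 = 1 carry 1
  7+2+1 = 2 carry 1
  5+2+1 = 0 carry 1
  7+6+1 = 6 carry 1
  5+0+1 = 6
  0+2 = 2
  7+0 = 7
  1+1 = 2

0o27266021535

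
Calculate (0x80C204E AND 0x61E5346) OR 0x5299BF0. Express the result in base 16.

0x52D9BF6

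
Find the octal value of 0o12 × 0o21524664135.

0o260520411642

Multiply each base-8 digit by 10, carrying:
  5×10 = 50 → write 2 carry 6
  3×10+6 = 36 → write 4 carry 4
  1×10+4 = 14 → write 6 carry 1
  4×10+1 = 41 → write 1 carry 5
  6×10+5 = 65 → write 1 carry 8
  6×10+8 = 68 → write 4 carry 8
  4×10+8 = 48 → write 0 carry 6
  2×10+6 = 26 → write 2 carry 3
  5×10+3 = 53 → write 5 carry 6
  1×10+6 = 16 → write 0 carry 2
  2×10+2 = 22 → write 6 carry 2
  remaining carry: 2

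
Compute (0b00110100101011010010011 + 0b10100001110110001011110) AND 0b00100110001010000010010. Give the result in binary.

Add column by column in base 2, right to left:
  1+0 = 1
  1+1 = 0 carry 1
  0+1+1 = 0 carry 1
  0+1+1 = 0 carry 1
  1+1+1 = 1 carry 1
  0+0+1 = 1
  0+1 = 1
  1+0 = 1
  0+0 = 0
  1+0 = 1
  1+1 = 0 carry 1
  0+1+1 = 0 carry 1
  1+0+1 = 0 carry 1
  0+1+1 = 0 carry 1
  1+1+1 = 1 carry 1
  0+1+1 = 0 carry 1
  0+0+1 = 1
  1+0 = 1
  0+0 = 0
  1+0 = 1
  1+1 = 0 carry 1
  0+0+1 = 1
  0+1 = 1
Sum = 0b11010110100001011110001; now AND with 0b00100110001010000010010:
  11010110100001011110001
& 00100110001010000010010
= 00000110000000000010000

0b110000000000010000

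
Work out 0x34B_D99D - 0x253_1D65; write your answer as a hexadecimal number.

Subtract column by column in base 16:
  D-5 → 8
  9-6 → 3
  9-D → C (borrow)
  D-1-1 → B
  B-3 → 8
  4-5 → F (borrow)
  3-2-1 → 0

0xF8BC38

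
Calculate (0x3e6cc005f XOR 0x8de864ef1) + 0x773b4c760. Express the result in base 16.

First 0x3e6cc005f XOR 0x8de864ef1 = 0xb384a4eae.
Add column by column in base 16, right to left:
  e+0 = e
  a+6 = 0 carry 1
  e+7+1 = 6 carry 1
  4+c+1 = 1 carry 1
  a+4+1 = f
  4+b = f
  8+3 = b
  3+7 = a
  b+7 = 2 carry 1
  final carry 1

0x12abff160e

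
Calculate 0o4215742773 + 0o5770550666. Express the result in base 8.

Add column by column in base 8, right to left:
  3+6 = 1 carry 1
  7+6+1 = 6 carry 1
  7+6+1 = 6 carry 1
  2+0+1 = 3
  4+5 = 1 carry 1
  7+5+1 = 5 carry 1
  5+0+1 = 6
  1+7 = 0 carry 1
  2+7+1 = 2 carry 1
  4+5+1 = 2 carry 1
  final carry 1

0o12206513661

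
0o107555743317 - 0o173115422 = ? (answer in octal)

Subtract column by column in base 8:
  7-2 → 5
  1-2 → 7 (borrow)
  3-4-1 → 6 (borrow)
  3-5-1 → 5 (borrow)
  4-1-1 → 2
  7-1 → 6
  5-3 → 2
  5-7 → 6 (borrow)
  5-1-1 → 3
  7-0 → 7
  0-0 → 0
  1-0 → 1

0o107362625675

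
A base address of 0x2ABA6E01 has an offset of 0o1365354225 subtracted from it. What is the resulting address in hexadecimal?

0x1EE4956C

0o1365354225 = 0xBD5D895 in hexadecimal.
Subtract column by column in base 16:
  1-5 → C (borrow)
  0-9-1 → 6 (borrow)
  E-8-1 → 5
  6-D → 9 (borrow)
  A-5-1 → 4
  B-D → E (borrow)
  A-B-1 → E (borrow)
  2-0-1 → 1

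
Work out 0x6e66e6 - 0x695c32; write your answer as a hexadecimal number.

0x50ab4

Subtract column by column in base 16:
  6-2 → 4
  e-3 → b
  6-c → a (borrow)
  6-5-1 → 0
  e-9 → 5
  6-6 → 0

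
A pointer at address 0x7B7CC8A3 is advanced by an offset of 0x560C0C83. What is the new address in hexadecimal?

0xD188D526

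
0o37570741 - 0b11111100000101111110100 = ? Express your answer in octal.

0o162755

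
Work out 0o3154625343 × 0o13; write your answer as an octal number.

Multiply each base-8 digit by 11, carrying:
  3×11 = 33 → write 1 carry 4
  4×11+4 = 48 → write 0 carry 6
  3×11+6 = 39 → write 7 carry 4
  5×11+4 = 59 → write 3 carry 7
  2×11+7 = 29 → write 5 carry 3
  6×11+3 = 69 → write 5 carry 8
  4×11+8 = 52 → write 4 carry 6
  5×11+6 = 61 → write 5 carry 7
  1×11+7 = 18 → write 2 carry 2
  3×11+2 = 35 → write 3 carry 4
  remaining carry: 4

0o43254553701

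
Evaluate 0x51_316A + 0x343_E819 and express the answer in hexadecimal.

0x3951983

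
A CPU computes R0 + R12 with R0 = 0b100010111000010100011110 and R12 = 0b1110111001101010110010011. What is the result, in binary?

0b10011010000101101010110001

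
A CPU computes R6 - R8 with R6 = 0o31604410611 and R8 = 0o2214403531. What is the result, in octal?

Subtract column by column in base 8:
  1-1 → 0
  1-3 → 6 (borrow)
  6-5-1 → 0
  0-3 → 5 (borrow)
  1-0-1 → 0
  4-4 → 0
  4-4 → 0
  0-1 → 7 (borrow)
  6-2-1 → 3
  1-2 → 7 (borrow)
  3-0-1 → 2

0o27370005060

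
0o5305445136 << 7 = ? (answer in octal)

7 bits is not a whole number of base-8 digits; in binary: 101011000101100100101001011110 << 7 = 1010110001011001001010010111100000000.

0o1261311227400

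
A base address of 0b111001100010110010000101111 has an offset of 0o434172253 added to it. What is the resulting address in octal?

0o1350454332

0b111001100010110010000101111 = 0o714262057 in octal.
Add column by column in base 8, right to left:
  7+3 = 2 carry 1
  5+5+1 = 3 carry 1
  0+2+1 = 3
  2+2 = 4
  6+7 = 5 carry 1
  2+1+1 = 4
  4+4 = 0 carry 1
  1+3+1 = 5
  7+4 = 3 carry 1
  final carry 1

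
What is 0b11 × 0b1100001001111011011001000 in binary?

Multiply each base-2 digit by 3, carrying:
  0×3 = 0 → write 0
  0×3 = 0 → write 0
  0×3 = 0 → write 0
  1×3 = 3 → write 1 carry 1
  0×3+1 = 1 → write 1
  0×3 = 0 → write 0
  1×3 = 3 → write 1 carry 1
  1×3+1 = 4 → write 0 carry 2
  0×3+2 = 2 → write 0 carry 1
  1×3+1 = 4 → write 0 carry 2
  1×3+2 = 5 → write 1 carry 2
  0×3+2 = 2 → write 0 carry 1
  1×3+1 = 4 → write 0 carry 2
  1×3+2 = 5 → write 1 carry 2
  1×3+2 = 5 → write 1 carry 2
  1×3+2 = 5 → write 1 carry 2
  0×3+2 = 2 → write 0 carry 1
  0×3+1 = 1 → write 1
  1×3 = 3 → write 1 carry 1
  0×3+1 = 1 → write 1
  0×3 = 0 → write 0
  0×3 = 0 → write 0
  0×3 = 0 → write 0
  1×3 = 3 → write 1 carry 1
  1×3+1 = 4 → write 0 carry 2
  remaining carry: 10

0b100100011101110010001011000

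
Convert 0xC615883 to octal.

0o1430254203

Expand each hex digit to 4 bits: C=1100 6=0110 1=0001 5=0101 8=1000 8=1000 3=0011.
Group the bits in threes: 001 100 011 000 010 101 100 010 000 011 → 1430254203.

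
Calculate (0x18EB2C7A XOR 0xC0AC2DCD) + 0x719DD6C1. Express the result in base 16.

0x149E4D878

First 0x18EB2C7A XOR 0xC0AC2DCD = 0xD84701B7.
Add column by column in base 16, right to left:
  7+1 = 8
  B+C = 7 carry 1
  1+6+1 = 8
  0+D = D
  7+D = 4 carry 1
  4+9+1 = E
  8+1 = 9
  D+7 = 4 carry 1
  final carry 1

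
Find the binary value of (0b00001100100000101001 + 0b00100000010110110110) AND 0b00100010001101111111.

0b100000000101011111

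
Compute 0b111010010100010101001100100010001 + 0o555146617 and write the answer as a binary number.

0o555146617 = 0b101101101001100110110001111 in binary.
Add column by column in base 2, right to left:
  1+1 = 0 carry 1
  0+1+1 = 0 carry 1
  0+1+1 = 0 carry 1
  0+1+1 = 0 carry 1
  1+0+1 = 0 carry 1
  0+0+1 = 1
  0+0 = 0
  0+1 = 1
  1+1 = 0 carry 1
  0+0+1 = 1
  0+1 = 1
  1+1 = 0 carry 1
  1+0+1 = 0 carry 1
  0+0+1 = 1
  0+1 = 1
  1+1 = 0 carry 1
  0+0+1 = 1
  1+0 = 1
  0+1 = 1
  1+0 = 1
  0+1 = 1
  0+1 = 1
  0+0 = 0
  1+1 = 0 carry 1
  0+1+1 = 0 carry 1
  1+0+1 = 0 carry 1
  0+1+1 = 0 carry 1
  0+0+1 = 1
  1+0 = 1
  0+0 = 0
  1+0 = 1
  1+0 = 1
  1+0 = 1

0b111011000001111110110011010100000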